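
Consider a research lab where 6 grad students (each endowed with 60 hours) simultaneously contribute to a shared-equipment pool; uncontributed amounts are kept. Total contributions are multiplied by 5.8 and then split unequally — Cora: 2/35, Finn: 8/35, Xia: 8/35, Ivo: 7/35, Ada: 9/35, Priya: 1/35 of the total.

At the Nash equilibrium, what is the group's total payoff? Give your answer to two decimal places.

1512.00 hours

A player with share s gets back 5.8·s per unit contributed, so full contribution is dominant for anyone with s > 1/5.8 = 0.1724 and zero contribution is dominant for anyone below.
Finn, Xia, Ivo and Ada clear that bar, contributing 60 each; the remaining 2 contribute 0. Total contributed: 240.
The shared-equipment pool pays out 5.8 × 240 = 1392.00 in total (split across the unequal shares, but the aggregate is all that matters for the group sum).
The 2 free-riders keep 60 each, adding 120. Group total = 120 + 1392.00 = 1512.00.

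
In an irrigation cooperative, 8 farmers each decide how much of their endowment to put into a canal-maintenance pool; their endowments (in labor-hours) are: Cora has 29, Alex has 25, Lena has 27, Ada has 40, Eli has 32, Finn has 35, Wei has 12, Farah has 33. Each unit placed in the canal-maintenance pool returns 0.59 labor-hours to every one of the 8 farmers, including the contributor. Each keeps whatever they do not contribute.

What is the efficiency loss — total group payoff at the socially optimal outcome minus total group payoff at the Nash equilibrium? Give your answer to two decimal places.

The private return per contributed unit is 0.59 < 1 for everyone, so the Nash equilibrium is zero contribution and the group total is Σ E_j = 29 + 25 + 27 + 40 + 32 + 35 + 12 + 33 = 233.
Each contributed unit returns 4.720 to the group, so the social optimum is full contribution by everyone: group total = 4.720 × 233 = 1099.76.
Efficiency loss = (4.720 − 1) × 233 = 866.76.

866.76 labor-hours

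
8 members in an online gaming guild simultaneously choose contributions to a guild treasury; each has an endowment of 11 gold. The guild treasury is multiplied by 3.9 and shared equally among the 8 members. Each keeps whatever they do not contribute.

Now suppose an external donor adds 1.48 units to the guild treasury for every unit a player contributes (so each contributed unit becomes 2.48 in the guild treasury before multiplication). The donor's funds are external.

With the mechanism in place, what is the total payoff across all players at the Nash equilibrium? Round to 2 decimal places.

Under the mechanism each unit contributed yields 3.9 × 2.48 / 8 = 1.2090 back to its contributor per unit of net cost, which exceeds 1, making full contribution the dominant choice for everyone.
So the Nash equilibrium is full contribution by all 8; the group earns 3.9 × 2.48 × 88 = 851.14.

851.14 gold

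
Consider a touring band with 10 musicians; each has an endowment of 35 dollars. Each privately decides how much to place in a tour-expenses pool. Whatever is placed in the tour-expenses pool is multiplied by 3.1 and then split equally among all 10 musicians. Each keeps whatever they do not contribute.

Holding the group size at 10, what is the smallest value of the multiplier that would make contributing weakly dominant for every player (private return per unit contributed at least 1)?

A contributed unit returns (multiplier)/10 to its contributor.
This reaches 1 exactly when the multiplier is 10.

10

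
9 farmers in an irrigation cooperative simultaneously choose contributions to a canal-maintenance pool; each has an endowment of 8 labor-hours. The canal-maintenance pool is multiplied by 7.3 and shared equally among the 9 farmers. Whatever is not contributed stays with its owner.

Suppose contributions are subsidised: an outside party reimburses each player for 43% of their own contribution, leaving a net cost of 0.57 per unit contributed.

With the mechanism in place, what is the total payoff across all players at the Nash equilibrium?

With the mechanism, a contributed unit returns (7.3/9) / 0.57 = 1.4230 per unit of net cost to the contributor — now above 1 — so contributing fully is weakly dominant for every player.
So the Nash equilibrium is full contribution by all 9; the group earns 9 × (8 × 0.43 + 7.3 × 8) = 556.56.

556.56 labor-hours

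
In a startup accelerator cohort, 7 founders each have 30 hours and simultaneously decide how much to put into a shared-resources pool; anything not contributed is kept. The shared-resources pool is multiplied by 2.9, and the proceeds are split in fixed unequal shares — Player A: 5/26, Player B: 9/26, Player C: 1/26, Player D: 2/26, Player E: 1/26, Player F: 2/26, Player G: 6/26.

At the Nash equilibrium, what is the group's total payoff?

267.00 hours

Player j's private return per contributed unit is 2.9 × (j's share). Contributing is weakly dominant for j when that share is at least 1/2.9 = 0.3448, and contributing 0 is dominant otherwise.
Player B alone (share 9/26) is above the threshold, contributing 30; the remaining 6 contribute 0. Total contributed: 30.
The shared-resources pool pays out 2.9 × 30 = 87.00 in total (split across the unequal shares, but the aggregate is all that matters for the group sum).
The 6 free-riders keep 30 each, adding 180. Group total = 180 + 87.00 = 267.00.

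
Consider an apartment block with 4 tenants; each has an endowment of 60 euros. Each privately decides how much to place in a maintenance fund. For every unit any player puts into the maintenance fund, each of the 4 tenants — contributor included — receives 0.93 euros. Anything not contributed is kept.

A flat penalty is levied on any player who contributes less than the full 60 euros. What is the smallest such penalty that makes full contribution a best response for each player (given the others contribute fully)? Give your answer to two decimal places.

Given the others contribute fully, the best deviation is to contribute 0 (any partial contribution still incurs the fine and gives up units whose private return 0.93 is below 1).
Deviating from 60 to 0 saves 60 euros but forfeits the deviator's share of the drop in the maintenance fund: 0.93 × 60 = 55.80.
So the deviation gain is 60 − 55.80 = 4.20, and the fine must be at least 4.20 euros to wipe it out.

4.20 euros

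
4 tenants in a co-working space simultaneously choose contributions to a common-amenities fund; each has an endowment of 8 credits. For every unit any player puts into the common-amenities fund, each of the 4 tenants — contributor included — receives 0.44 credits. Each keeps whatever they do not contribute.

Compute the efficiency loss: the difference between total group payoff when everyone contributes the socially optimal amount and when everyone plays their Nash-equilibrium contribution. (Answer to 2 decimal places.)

The private return per contributed unit is 0.44 < 1, so contributing 0 is dominant for every player. At the Nash equilibrium everyone keeps their 8, and the group total is 4 × 8 = 32.
Each contributed unit returns 1.760 to the group as a whole (0.44 to each of 4 players), which exceeds 1, so the social optimum is full contribution: group total = 1.760 × 32 = 56.32.
Efficiency loss = 56.32 − 32 = 24.32.

24.32 credits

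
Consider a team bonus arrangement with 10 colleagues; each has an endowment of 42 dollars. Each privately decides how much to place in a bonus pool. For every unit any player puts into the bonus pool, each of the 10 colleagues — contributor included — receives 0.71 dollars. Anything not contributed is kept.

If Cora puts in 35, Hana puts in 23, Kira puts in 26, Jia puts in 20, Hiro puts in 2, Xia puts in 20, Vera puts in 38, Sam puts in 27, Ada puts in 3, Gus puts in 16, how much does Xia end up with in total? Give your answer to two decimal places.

171.10 dollars

Total contributed: 35 + 23 + 26 + 20 + 2 + 20 + 38 + 27 + 3 + 16 = 210.
Each receives 0.71 × 210 = 149.10 from the bonus pool.
Xia keeps 42 − 20 = 22, so Xia's payoff is 22 + 149.10 = 171.10.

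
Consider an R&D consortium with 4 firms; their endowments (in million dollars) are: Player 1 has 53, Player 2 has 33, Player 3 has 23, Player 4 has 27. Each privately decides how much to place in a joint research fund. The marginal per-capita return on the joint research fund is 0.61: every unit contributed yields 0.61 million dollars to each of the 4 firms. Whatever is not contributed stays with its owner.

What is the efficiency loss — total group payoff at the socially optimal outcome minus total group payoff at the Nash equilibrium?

The private return per contributed unit is 0.61 < 1 for everyone, so the Nash equilibrium is zero contribution and the group total is Σ E_j = 53 + 33 + 23 + 27 = 136.
Each contributed unit returns 2.440 to the group, so the social optimum is full contribution by everyone: group total = 2.440 × 136 = 331.84.
Efficiency loss = (2.440 − 1) × 136 = 195.84.

195.84 million dollars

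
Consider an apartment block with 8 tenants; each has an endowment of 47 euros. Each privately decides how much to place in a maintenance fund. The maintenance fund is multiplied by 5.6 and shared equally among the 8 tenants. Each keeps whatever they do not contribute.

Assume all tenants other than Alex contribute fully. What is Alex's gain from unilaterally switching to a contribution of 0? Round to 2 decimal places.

14.10 euros

Switching from a contribution of 47 to 0 lets Alex keep an extra 47 euros, but lowers the maintenance fund by 47, which costs Alex their own share of that drop: 5.6/8 × 47 = 32.90.
Net gain = 47 − 32.90 = 14.10. The private return per contributed unit (0.7000) is below 1, so free-riding is indeed the best response regardless of what the others do.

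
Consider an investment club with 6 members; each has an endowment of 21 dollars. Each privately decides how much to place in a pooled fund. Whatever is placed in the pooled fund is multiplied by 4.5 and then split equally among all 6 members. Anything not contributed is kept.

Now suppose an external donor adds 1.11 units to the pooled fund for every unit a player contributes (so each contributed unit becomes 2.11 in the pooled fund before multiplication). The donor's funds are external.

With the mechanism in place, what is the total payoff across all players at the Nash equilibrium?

The effective private return per unit is now 4.5 × 2.11 / 6 = 1.5825 > 1, so every player's dominant strategy flips to full contribution.
At the Nash equilibrium everyone contributes 21. Group total payoff = 4.5 × 2.11 × 126 = 1196.37.

1196.37 dollars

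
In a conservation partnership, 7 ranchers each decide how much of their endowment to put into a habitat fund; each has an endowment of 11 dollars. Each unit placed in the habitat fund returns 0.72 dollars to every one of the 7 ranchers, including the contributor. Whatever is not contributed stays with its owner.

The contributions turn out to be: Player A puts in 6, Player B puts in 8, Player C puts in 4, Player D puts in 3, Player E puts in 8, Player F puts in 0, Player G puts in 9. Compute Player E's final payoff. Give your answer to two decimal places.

30.36 dollars

Total contributed: 6 + 8 + 4 + 3 + 8 + 0 + 9 = 38.
Each receives 0.72 × 38 = 27.36 from the habitat fund.
Player E keeps 11 − 8 = 3, so Player E's payoff is 3 + 27.36 = 30.36.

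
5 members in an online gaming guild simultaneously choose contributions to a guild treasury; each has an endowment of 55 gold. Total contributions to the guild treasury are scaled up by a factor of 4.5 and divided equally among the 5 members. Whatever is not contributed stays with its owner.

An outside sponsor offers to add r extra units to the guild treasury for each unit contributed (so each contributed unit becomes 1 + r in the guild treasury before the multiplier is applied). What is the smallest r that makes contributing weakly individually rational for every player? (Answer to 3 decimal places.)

0.111

With matching at rate r, one contributed unit becomes (1 + r) in the guild treasury and returns 4.5 × (1 + r) / 5 to the contributor.
Setting this equal to 1: 1 + r = 5/4.5 = 1.1111.
So the minimum matching rate is r = 1.1111 − 1 = 0.111.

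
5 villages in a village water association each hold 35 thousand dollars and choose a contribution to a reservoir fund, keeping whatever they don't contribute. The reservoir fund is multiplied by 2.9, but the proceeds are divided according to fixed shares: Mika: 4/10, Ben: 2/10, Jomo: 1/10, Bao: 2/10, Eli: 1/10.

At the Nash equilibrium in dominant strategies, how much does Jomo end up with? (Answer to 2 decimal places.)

45.15 thousand dollars

For player j, contributing a unit is worthwhile iff 2.9 × (j's share) ≥ 1, i.e. iff j's share is at least 0.3448.
Only Mika (4/10) clears that bar, contributing 35; the remaining 4 contribute 0. Total contributed: 35.
Jomo keeps 35 and receives 2.9 × 35 × 1/10 = 10.15 from the reservoir fund, for a payoff of 45.15.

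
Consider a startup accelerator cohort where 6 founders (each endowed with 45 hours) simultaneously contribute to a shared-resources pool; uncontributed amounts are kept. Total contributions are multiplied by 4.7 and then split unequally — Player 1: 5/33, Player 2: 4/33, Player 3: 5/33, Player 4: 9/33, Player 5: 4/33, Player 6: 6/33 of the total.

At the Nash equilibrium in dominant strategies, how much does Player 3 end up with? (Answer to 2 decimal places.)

77.05 hours

Each unit j contributes comes back to j as 4.7 × (j's share), so j prefers to contribute only if that share exceeds 1/4.7 = 0.2128; otherwise keeping the unit dominates.
Player 4 alone (share 9/33) is above the threshold, contributing 45; the remaining 5 contribute 0. Total contributed: 45.
Player 3 keeps 45 and receives 4.7 × 45 × 5/33 = 32.05 from the shared-resources pool, for a payoff of 77.05.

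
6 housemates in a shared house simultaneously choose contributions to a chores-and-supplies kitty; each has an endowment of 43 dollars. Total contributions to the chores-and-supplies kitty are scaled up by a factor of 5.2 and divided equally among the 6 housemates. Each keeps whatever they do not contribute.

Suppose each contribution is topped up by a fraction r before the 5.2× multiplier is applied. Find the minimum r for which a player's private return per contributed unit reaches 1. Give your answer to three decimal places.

With matching at rate r, one contributed unit becomes (1 + r) in the chores-and-supplies kitty and returns 5.2 × (1 + r) / 6 to the contributor.
Setting this equal to 1: 1 + r = 6/5.2 = 1.1538.
So the minimum matching rate is r = 1.1538 − 1 = 0.154.

0.154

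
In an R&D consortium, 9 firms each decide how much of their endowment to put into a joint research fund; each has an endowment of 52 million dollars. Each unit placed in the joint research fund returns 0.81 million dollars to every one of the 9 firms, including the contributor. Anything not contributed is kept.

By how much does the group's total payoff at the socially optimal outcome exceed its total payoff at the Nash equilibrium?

2943.72 million dollars

The private return per contributed unit is 0.81 < 1, so contributing 0 is dominant for every player. At the Nash equilibrium everyone keeps their 52, and the group total is 9 × 52 = 468.
Each contributed unit returns 7.290 to the group as a whole (0.81 to each of 9 players), which exceeds 1, so the social optimum is full contribution: group total = 7.290 × 468 = 3411.72.
Efficiency loss = 3411.72 − 468 = 2943.72.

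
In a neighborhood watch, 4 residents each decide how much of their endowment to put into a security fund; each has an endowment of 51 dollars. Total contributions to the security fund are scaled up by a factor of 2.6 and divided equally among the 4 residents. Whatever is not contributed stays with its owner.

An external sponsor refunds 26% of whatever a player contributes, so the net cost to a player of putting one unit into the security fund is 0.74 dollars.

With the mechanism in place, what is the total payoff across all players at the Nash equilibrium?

With the mechanism, a contributed unit returns (2.6/4) / 0.74 = 0.8784 per unit of net cost — still below 1 — so contributing 0 remains dominant for every player.
At the Nash equilibrium no one contributes; group total payoff = 4 × 51 = 204.

204.00 dollars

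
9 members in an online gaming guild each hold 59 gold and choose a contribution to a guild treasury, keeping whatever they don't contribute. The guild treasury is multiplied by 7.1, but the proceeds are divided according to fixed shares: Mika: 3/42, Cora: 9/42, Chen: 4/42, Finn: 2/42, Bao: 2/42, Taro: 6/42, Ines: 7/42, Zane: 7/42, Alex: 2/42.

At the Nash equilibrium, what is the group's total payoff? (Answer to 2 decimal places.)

Each unit j contributes comes back to j as 7.1 × (j's share), so j prefers to contribute only if that share exceeds 1/7.1 = 0.1408; otherwise keeping the unit dominates.
Cora, Taro, Ines and Zane clear that bar, contributing 59 each; the remaining 5 contribute 0. Total contributed: 236.
The guild treasury pays out 7.1 × 236 = 1675.60 in total (split across the unequal shares, but the aggregate is all that matters for the group sum).
The 5 free-riders keep 59 each, adding 295. Group total = 295 + 1675.60 = 1970.60.

1970.60 gold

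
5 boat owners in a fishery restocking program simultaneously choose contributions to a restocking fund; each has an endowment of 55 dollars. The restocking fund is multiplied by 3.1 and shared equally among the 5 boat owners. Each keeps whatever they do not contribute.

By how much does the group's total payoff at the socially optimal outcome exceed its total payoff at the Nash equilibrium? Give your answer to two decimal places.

577.50 dollars

Each contributed unit returns 3.1/5 = 0.6200 to its contributor — below 1 — so contributing 0 is dominant for every player. At the Nash equilibrium everyone keeps their 55, and the group total is 5 × 55 = 275.
Each contributed unit returns 3.100 to the group as a whole (0.6200 to each of 5 players), which exceeds 1, so the social optimum is full contribution: group total = 3.100 × 275 = 852.50.
Efficiency loss = 852.50 − 275 = 577.50.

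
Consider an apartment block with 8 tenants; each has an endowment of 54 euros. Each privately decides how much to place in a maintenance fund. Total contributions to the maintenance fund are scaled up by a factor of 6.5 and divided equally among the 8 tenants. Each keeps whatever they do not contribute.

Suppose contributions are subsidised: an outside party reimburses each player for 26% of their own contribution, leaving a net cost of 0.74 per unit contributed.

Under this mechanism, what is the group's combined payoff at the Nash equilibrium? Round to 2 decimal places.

The effective private return per unit is now (6.5/8) / 0.74 = 1.0980 > 1, so every player's dominant strategy flips to full contribution.
At the Nash equilibrium everyone contributes 54. Group total payoff = 8 × (54 × 0.26 + 6.5 × 54) = 2920.32.

2920.32 euros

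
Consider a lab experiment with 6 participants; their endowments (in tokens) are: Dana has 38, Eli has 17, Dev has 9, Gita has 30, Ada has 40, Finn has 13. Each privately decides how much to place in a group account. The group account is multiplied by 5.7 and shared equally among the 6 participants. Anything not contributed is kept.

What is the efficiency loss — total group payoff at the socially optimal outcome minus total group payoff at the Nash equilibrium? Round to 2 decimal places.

The private return per contributed unit is 5.7/6 = 0.9500 < 1 for every player regardless of endowment, so the Nash equilibrium is zero contribution and the group total is Σ E_j = 38 + 17 + 9 + 30 + 40 + 13 = 147.
Each contributed unit returns 5.700 to the group, so the social optimum is full contribution by everyone: group total = 5.700 × 147 = 837.90.
Efficiency loss = (5.700 − 1) × 147 = 690.90.

690.90 tokens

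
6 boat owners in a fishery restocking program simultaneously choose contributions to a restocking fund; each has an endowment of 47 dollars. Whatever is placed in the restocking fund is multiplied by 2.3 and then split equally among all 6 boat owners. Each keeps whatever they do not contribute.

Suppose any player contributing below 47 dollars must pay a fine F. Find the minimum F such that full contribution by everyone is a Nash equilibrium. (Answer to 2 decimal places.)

Given the others contribute fully, the best deviation is to contribute 0 (any partial contribution still incurs the fine and gives up units whose private return 0.3833 is below 1).
Deviating from 47 to 0 saves 47 dollars but forfeits the deviator's share of the drop in the restocking fund: 2.3/6 × 47 = 18.02.
So the deviation gain is 47 − 18.02 = 28.98, and the fine must be at least 28.98 dollars to wipe it out.

28.98 dollars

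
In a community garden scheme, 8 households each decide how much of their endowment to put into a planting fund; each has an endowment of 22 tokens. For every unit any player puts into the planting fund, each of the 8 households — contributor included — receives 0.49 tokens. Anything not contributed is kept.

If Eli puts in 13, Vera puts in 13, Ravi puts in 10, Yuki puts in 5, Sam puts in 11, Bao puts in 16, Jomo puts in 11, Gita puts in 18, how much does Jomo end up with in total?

58.53 tokens

Total contributed: 13 + 13 + 10 + 5 + 11 + 16 + 11 + 18 = 97.
Each receives 0.49 × 97 = 47.53 from the planting fund.
Jomo keeps 22 − 11 = 11, so Jomo's payoff is 11 + 47.53 = 58.53.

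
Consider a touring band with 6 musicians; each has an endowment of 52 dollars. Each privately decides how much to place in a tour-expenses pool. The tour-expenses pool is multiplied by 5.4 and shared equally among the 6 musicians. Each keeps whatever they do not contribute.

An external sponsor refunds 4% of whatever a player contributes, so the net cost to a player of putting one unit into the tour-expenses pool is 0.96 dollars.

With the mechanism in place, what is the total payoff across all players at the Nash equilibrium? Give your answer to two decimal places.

312.00 dollars

Even with the mechanism, each unit contributed returns only (5.4/6) / 0.96 = 0.9375 per unit of net cost, so contributing nothing is still dominant.
At the Nash equilibrium no one contributes; group total payoff = 6 × 52 = 312.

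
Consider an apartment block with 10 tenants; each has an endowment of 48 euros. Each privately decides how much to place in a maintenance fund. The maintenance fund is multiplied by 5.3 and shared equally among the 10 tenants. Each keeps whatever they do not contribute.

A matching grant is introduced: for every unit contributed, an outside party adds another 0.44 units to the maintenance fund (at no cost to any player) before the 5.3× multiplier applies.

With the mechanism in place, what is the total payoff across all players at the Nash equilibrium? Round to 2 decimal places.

480.00 euros

With the mechanism, a contributed unit returns 5.3 × 1.44 / 10 = 0.7632 per unit of net cost — still below 1 — so contributing 0 remains dominant for every player.
At the Nash equilibrium no one contributes; group total payoff = 10 × 48 = 480.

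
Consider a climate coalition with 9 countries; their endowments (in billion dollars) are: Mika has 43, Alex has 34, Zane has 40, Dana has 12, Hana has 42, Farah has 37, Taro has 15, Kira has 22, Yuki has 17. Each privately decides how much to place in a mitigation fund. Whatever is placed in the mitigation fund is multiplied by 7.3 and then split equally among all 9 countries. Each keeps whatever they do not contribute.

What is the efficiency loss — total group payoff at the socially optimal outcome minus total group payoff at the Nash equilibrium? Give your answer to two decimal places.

1650.60 billion dollars

The private return per contributed unit is 7.3/9 = 0.8111 < 1 for every player regardless of endowment, so the Nash equilibrium is zero contribution and the group total is Σ E_j = 43 + 34 + 40 + 12 + 42 + 37 + 15 + 22 + 17 = 262.
Each contributed unit returns 7.300 to the group, so the social optimum is full contribution by everyone: group total = 7.300 × 262 = 1912.60.
Efficiency loss = (7.300 − 1) × 262 = 1650.60.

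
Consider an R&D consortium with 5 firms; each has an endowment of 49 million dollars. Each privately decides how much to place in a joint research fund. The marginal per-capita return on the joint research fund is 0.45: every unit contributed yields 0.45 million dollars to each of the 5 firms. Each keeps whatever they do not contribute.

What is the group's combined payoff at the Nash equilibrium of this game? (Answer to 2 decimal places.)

245.00 million dollars

The private return per contributed unit is 0.45 < 1, so contributing 0 is dominant for every player. At the Nash equilibrium everyone keeps their 49, and the group total is 5 × 49 = 245.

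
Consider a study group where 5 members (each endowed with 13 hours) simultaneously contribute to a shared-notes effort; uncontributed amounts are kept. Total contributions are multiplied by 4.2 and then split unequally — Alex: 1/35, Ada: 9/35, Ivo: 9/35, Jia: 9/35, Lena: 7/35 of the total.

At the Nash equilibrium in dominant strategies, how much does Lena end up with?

A player with share s gets back 4.2·s per unit contributed, so full contribution is dominant for anyone with s > 1/4.2 = 0.2381 and zero contribution is dominant for anyone below.
Ada, Ivo and Jia are above the threshold, contributing 13 each; the remaining 2 contribute 0. Total contributed: 39.
Lena keeps 13 and receives 4.2 × 39 × 7/35 = 32.76 from the shared-notes effort, for a payoff of 45.76.

45.76 hours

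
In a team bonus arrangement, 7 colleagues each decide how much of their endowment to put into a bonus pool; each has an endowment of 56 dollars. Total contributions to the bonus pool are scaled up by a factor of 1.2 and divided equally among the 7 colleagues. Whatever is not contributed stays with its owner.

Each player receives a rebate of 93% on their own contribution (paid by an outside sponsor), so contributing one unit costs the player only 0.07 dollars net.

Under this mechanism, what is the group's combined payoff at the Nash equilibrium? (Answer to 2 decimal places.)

834.96 dollars

The effective private return per unit is now (1.2/7) / 0.07 = 2.4490 > 1, so every player's dominant strategy flips to full contribution.
So the Nash equilibrium is full contribution by all 7; the group earns 7 × (56 × 0.93 + 1.2 × 56) = 834.96.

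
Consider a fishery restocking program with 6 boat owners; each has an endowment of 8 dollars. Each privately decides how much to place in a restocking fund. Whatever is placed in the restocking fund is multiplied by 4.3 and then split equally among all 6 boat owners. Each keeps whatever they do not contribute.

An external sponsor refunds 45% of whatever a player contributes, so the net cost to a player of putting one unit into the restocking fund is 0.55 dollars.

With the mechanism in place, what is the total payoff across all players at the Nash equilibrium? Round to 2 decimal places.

The effective private return per unit is now (4.3/6) / 0.55 = 1.3030 > 1, so every player's dominant strategy flips to full contribution.
At the Nash equilibrium everyone contributes 8. Group total payoff = 6 × (8 × 0.45 + 4.3 × 8) = 228.00.

228.00 dollars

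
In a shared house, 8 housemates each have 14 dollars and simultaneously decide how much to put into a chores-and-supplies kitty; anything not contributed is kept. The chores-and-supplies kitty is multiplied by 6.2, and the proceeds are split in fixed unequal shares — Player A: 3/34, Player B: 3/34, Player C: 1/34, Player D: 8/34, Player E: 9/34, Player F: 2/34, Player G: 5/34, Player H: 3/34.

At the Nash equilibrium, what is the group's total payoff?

Player j's private return per contributed unit is 6.2 × (j's share). Contributing is weakly dominant for j when that share is at least 1/6.2 = 0.1613, and contributing 0 is dominant otherwise.
The shares above 0.1613 belong to Player D and Player E, contributing 14 each; the remaining 6 contribute 0. Total contributed: 28.
The chores-and-supplies kitty pays out 6.2 × 28 = 173.60 in total (split across the unequal shares, but the aggregate is all that matters for the group sum).
The 6 free-riders keep 14 each, adding 84. Group total = 84 + 173.60 = 257.60.

257.60 dollars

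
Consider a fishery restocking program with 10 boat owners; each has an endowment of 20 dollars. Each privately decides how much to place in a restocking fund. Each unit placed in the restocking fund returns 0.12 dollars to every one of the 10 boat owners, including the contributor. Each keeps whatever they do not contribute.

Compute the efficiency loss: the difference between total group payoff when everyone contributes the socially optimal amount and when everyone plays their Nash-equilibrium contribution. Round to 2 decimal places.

The private return per contributed unit is 0.12 < 1, so contributing 0 is dominant for every player. At the Nash equilibrium everyone keeps their 20, and the group total is 10 × 20 = 200.
Each contributed unit returns 1.200 to the group as a whole (0.12 to each of 10 players), which exceeds 1, so the social optimum is full contribution: group total = 1.200 × 200 = 240.00.
Efficiency loss = 240.00 − 200 = 40.00.

40.00 dollars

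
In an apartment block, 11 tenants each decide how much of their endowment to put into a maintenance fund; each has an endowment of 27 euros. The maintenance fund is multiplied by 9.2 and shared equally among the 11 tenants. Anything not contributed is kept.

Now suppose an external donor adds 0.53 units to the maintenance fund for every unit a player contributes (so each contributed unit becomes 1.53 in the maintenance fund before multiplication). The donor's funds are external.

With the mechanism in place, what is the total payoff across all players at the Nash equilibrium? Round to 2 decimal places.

4180.57 euros

The effective private return per unit is now 9.2 × 1.53 / 11 = 1.2796 > 1, so every player's dominant strategy flips to full contribution.
At the Nash equilibrium everyone contributes 27. Group total payoff = 9.2 × 1.53 × 297 = 4180.57.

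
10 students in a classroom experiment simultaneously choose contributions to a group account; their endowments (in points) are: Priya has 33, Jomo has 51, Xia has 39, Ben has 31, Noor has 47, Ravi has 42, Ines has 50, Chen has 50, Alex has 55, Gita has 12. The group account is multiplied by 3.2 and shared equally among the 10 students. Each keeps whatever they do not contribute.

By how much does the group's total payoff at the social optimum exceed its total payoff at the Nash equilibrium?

902.00 points

The private return per contributed unit is 3.2/10 = 0.3200 < 1 for every player regardless of endowment, so the Nash equilibrium is zero contribution and the group total is Σ E_j = 33 + 51 + 39 + 31 + 47 + 42 + 50 + 50 + 55 + 12 = 410.
Each contributed unit returns 3.200 to the group, so the social optimum is full contribution by everyone: group total = 3.200 × 410 = 1312.00.
Efficiency loss = (3.200 − 1) × 410 = 902.00.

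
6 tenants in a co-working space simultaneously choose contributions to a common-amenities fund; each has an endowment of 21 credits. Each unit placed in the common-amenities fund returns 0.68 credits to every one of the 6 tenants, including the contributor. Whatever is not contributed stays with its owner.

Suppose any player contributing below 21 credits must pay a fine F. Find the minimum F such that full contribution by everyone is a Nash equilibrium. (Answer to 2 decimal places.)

Given the others contribute fully, the best deviation is to contribute 0 (any partial contribution still incurs the fine and gives up units whose private return 0.68 is below 1).
Deviating from 21 to 0 saves 21 credits but forfeits the deviator's share of the drop in the common-amenities fund: 0.68 × 21 = 14.28.
So the deviation gain is 21 − 14.28 = 6.72, and the fine must be at least 6.72 credits to wipe it out.

6.72 credits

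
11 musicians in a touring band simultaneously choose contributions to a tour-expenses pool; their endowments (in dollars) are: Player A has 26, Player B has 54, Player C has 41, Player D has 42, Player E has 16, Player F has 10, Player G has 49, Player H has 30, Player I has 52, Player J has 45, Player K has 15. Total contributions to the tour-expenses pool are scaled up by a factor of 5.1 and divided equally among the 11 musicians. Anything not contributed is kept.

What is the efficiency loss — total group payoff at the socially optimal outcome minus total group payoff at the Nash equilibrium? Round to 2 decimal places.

The private return per contributed unit is 5.1/11 = 0.4636 < 1 for every player regardless of endowment, so the Nash equilibrium is zero contribution and the group total is Σ E_j = 26 + 54 + 41 + 42 + 16 + 10 + 49 + 30 + 52 + 45 + 15 = 380.
Each contributed unit returns 5.100 to the group, so the social optimum is full contribution by everyone: group total = 5.100 × 380 = 1938.00.
Efficiency loss = (5.100 − 1) × 380 = 1558.00.

1558.00 dollars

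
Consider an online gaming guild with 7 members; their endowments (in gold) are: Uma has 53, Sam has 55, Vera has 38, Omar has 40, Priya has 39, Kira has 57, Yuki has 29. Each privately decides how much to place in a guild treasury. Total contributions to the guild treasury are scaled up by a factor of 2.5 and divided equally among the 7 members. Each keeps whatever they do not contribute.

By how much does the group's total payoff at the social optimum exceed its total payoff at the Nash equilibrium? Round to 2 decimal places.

466.50 gold

The private return per contributed unit is 2.5/7 = 0.3571 < 1 for every player regardless of endowment, so the Nash equilibrium is zero contribution and the group total is Σ E_j = 53 + 55 + 38 + 40 + 39 + 57 + 29 = 311.
Each contributed unit returns 2.500 to the group, so the social optimum is full contribution by everyone: group total = 2.500 × 311 = 777.50.
Efficiency loss = (2.500 − 1) × 311 = 466.50.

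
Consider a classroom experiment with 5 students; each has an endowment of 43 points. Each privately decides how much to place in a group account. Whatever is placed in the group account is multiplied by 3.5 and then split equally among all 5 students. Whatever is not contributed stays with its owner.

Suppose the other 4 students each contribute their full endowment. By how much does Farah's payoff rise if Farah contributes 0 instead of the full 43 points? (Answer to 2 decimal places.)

12.90 points

Switching from a contribution of 43 to 0 lets Farah keep an extra 43 points, but lowers the group account by 43, which costs Farah their own share of that drop: 3.5/5 × 43 = 30.10.
Net gain = 43 − 30.10 = 12.90. The private return per contributed unit (0.7000) is below 1, so free-riding is indeed the best response regardless of what the others do.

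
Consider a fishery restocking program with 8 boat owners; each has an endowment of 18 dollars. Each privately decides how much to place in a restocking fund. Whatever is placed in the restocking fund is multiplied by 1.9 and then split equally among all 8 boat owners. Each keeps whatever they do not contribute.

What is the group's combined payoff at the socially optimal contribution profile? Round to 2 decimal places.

Each contributed unit returns 1.900 to the group as a whole (0.2375 to each of 8 players), which exceeds 1, so the social optimum is full contribution: group total = 1.900 × 144 = 273.60.

273.60 dollars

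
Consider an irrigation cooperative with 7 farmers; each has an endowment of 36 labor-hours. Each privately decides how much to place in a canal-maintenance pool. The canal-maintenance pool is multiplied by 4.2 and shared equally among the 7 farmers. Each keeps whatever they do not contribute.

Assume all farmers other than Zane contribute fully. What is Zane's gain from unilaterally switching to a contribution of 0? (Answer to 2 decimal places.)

14.40 labor-hours

Switching from a contribution of 36 to 0 lets Zane keep an extra 36 labor-hours, but lowers the canal-maintenance pool by 36, which costs Zane their own share of that drop: 4.2/7 × 36 = 21.60.
Net gain = 36 − 21.60 = 14.40. The private return per contributed unit (0.6000) is below 1, so free-riding is indeed the best response regardless of what the others do.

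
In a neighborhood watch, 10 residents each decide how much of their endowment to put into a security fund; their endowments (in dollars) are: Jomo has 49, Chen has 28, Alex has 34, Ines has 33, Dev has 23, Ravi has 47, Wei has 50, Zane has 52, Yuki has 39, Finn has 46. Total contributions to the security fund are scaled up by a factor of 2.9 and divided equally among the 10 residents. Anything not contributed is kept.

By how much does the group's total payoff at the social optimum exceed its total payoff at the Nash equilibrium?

The private return per contributed unit is 2.9/10 = 0.2900 < 1 for every player regardless of endowment, so the Nash equilibrium is zero contribution and the group total is Σ E_j = 49 + 28 + 34 + 33 + 23 + 47 + 50 + 52 + 39 + 46 = 401.
Each contributed unit returns 2.900 to the group, so the social optimum is full contribution by everyone: group total = 2.900 × 401 = 1162.90.
Efficiency loss = (2.900 − 1) × 401 = 761.90.

761.90 dollars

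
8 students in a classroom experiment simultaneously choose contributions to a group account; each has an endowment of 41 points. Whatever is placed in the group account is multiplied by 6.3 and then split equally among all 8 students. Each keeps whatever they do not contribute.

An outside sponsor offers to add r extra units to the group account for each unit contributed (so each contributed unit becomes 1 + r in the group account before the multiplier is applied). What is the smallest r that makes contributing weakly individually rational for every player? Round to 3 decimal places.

0.270

With matching at rate r, one contributed unit becomes (1 + r) in the group account and returns 6.3 × (1 + r) / 8 to the contributor.
Setting this equal to 1: 1 + r = 8/6.3 = 1.2698.
So the minimum matching rate is r = 1.2698 − 1 = 0.270.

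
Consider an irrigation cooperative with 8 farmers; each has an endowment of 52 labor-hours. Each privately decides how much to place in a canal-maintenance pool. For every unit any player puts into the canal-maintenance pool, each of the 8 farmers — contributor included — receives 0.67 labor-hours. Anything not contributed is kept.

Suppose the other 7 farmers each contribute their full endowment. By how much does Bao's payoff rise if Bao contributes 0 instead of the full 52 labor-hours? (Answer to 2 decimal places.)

Switching from a contribution of 52 to 0 lets Bao keep an extra 52 labor-hours, but lowers the canal-maintenance pool by 52, which costs Bao their own share of that drop: 0.67 × 52 = 34.84.
Net gain = 52 − 34.84 = 17.16. The private return per contributed unit (0.67) is below 1, so free-riding is indeed the best response regardless of what the others do.

17.16 labor-hours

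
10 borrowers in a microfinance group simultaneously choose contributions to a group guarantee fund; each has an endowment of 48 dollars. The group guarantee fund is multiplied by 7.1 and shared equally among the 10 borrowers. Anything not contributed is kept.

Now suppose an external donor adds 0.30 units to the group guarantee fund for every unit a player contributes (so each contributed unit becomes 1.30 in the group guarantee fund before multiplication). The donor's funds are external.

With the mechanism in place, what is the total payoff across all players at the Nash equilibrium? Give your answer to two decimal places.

Even with the mechanism, each unit contributed returns only 7.1 × 1.30 / 10 = 0.9230 per unit of net cost, so contributing nothing is still dominant.
At the Nash equilibrium no one contributes; group total payoff = 10 × 48 = 480.

480.00 dollars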